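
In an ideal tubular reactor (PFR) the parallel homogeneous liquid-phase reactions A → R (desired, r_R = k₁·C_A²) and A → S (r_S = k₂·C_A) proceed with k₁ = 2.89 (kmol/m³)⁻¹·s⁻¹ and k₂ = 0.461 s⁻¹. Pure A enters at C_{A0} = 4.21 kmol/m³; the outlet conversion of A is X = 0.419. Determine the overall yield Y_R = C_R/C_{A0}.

0.399

C_A = C_{A0}(1−X) = 2.446 kmol/m³.
Along a PFR/batch, dC_S/dC_A = −r_S/(r_R+r_S) = −k₂/(k₂+k₁·C_A).
Integrating from C_{A0} to C_A: C_S = (0.461/2.89)·ln[(0.461+2.89·4.21)/(0.461+2.89·2.45)] = 0.1595·ln(12.63/7.530) = 0.08247 kmol/m³.
Then C_R = (C_{A0}−C_A) − C_S = 1.764 − 0.08247 = 1.682 kmol/m³.
Y_R = C_R/C_{A0} = 1.682/4.21 = 0.399.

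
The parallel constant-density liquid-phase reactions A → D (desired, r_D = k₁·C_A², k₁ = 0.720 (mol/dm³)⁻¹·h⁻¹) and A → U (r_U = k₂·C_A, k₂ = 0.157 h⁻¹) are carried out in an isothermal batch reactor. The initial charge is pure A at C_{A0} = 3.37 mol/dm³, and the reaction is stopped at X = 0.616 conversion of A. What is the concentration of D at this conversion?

1.89 mol/dm³

C_A = C_{A0}(1−X) = 1.294 mol/dm³.
Along a PFR/batch, dC_U/dC_A = −r_U/(r_D+r_U) = −k₂/(k₂+k₁·C_A).
Integrating from C_{A0} to C_A: C_U = (0.157/0.720)·ln[(0.157+0.720·3.37)/(0.157+0.720·1.29)] = 0.2181·ln(2.583/1.089) = 0.1884 mol/dm³.
Then C_D = (C_{A0}−C_A) − C_U = 2.076 − 0.1884 = 1.888 mol/dm³.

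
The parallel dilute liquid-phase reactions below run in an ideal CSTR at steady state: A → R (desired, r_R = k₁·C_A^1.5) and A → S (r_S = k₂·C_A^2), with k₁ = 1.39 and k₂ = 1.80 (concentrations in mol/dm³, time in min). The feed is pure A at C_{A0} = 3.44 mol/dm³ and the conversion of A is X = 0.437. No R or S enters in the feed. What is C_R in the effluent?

Exit C_A = C_{A0}(1−X) = 3.44×0.563 = 1.937 mol/dm³.
Rates in a CSTR are evaluated at the outlet concentration: r_R = 1.39×1.937^1.5 = 3.746, r_S = 1.80×1.937^2 = 6.752.
Fraction of consumed A going to R: r_R/(r_R+r_S) = 0.3569.
C_R = 0.3569·C_{A0}·X = 0.3569×3.44×0.437 = 0.536 mol/dm³.

0.536 mol/dm³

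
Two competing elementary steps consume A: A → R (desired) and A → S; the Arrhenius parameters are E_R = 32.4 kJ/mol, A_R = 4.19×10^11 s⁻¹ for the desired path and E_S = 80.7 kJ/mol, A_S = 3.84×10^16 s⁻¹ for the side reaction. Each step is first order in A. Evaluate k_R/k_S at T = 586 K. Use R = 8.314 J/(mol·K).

k_R/k_S = (A_R/A_S)·exp[−(E_R−E_S)/(RT)] = (A_R/A_S)·exp[(E_S−E_R)/(RT)].
(E_S−E_R)/(RT) = (80.7−32.4)×10³/(8.314×586) = 48300/4872 = 9.914.
k_R/k_S = (4.19×10^11/3.84×10^16)·exp(9.914) = 1.091×10^-5 × 20207 = 0.220.
Since E_R < E_S, lowering the temperature improves selectivity toward R.

0.220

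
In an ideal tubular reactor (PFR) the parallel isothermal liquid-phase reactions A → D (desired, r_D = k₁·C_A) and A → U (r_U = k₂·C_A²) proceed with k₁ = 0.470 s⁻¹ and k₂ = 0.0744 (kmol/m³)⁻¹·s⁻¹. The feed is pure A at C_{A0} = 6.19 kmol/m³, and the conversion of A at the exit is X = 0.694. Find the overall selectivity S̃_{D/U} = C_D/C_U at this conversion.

1.62

C_A = C_{A0}(1−X) = 1.894 kmol/m³.
Along a PFR/batch, dC_D/dC_A = −r_D/(r_D+r_U) = −k₁/(k₁+k₂·C_A).
Integrating from C_{A0} to C_A: C_D = (0.470/0.0744)·ln[(0.470+0.0744·6.19)/(0.470+0.0744·1.89)] = 6.317·ln(0.9305/0.6109) = 2.658 kmol/m³.
C_U = (C_{A0}−C_A)−C_D = 1.638 kmol/m³; S̃_{D/U} = 2.658/1.638 = 1.62.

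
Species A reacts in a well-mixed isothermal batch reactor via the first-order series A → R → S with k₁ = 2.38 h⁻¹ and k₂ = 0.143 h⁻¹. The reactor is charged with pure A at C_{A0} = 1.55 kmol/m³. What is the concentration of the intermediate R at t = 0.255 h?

For first-order series with pure A initially, C_R(t) = k₁C_{A0}/(k₂−k₁)·(e^(−k₁t) − e^(−k₂t)).
e^(−k₁t) = e^(−2.38×0.255) = e^(−0.6069) = 0.5450; e^(−k₂t) = e^(−0.03646) = 0.9642.
C_R = 2.38×1.55/(0.143−2.38) × (0.5450−0.9642) = (-1.649)×(-0.4192) = 0.6912 kmol/m³.

0.691 kmol/m³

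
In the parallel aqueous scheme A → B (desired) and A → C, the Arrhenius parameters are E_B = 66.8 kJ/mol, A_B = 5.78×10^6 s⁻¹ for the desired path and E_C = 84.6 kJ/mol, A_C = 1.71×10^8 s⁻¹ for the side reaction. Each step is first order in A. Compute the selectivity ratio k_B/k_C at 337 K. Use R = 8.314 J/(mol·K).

19.4

With equal orders, S_{B/C} = k_B/k_C = (A_B/A_C)·exp[(E_C−E_B)/(RT)].
(E_C−E_B)/(RT) = (84.6−66.8)×10³/(8.314×337) = 17800/2802 = 6.353.
k_B/k_C = (5.78×10^6/1.71×10^8)·exp(6.353) = 0.03380 × 574.2 = 19.4.
Since E_B < E_C, lowering the temperature improves selectivity toward B.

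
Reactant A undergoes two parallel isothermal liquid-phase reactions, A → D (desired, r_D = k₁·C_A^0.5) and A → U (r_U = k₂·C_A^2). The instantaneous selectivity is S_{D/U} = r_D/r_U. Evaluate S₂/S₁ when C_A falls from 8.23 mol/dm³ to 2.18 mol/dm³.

S_{D/U} = (k₁/k₂)·C_A^-1.5, so S₂/S₁ = (C_{A,2}/C_{A,1})^-1.5.
= (2.18/8.23)^(-1.5) = (0.2649)^(-1.5) = 7.34.

7.34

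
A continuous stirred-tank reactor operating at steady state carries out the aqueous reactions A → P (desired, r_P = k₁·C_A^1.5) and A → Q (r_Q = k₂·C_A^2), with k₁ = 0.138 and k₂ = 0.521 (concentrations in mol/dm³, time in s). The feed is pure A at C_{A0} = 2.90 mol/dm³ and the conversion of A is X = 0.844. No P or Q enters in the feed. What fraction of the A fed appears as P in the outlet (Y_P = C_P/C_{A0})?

0.238

Exit C_A = C_{A0}(1−X) = 2.90×0.156 = 0.4524 mol/dm³.
A CSTR operates uniformly at the exit composition, giving r_P = 0.04199 and r_Q = 0.1066 (each k·C_A^n at C_A = 0.4524).
Fraction of consumed A going to P: r_P/(r_P+r_Q) = 0.2825.
C_P = 0.2825·C_{A0}·X = 0.2825×2.90×0.844 = 0.692 mol/dm³; Y_P = C_P/C_{A0} = 0.238.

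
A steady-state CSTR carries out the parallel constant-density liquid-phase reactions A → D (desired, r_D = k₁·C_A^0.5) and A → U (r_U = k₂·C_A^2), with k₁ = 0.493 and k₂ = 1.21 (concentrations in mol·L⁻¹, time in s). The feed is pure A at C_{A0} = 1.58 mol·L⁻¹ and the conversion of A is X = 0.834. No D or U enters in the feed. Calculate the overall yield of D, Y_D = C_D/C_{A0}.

Exit C_A = C_{A0}(1−X) = 1.58×0.166 = 0.2623 mol·L⁻¹.
Rates in a CSTR are evaluated at the outlet concentration: r_D = 0.493×0.2623^0.5 = 0.2525, r_U = 1.21×0.2623^2 = 0.08324.
Fraction of consumed A going to D: r_D/(r_D+r_U) = 0.7521.
C_D = 0.7521·C_{A0}·X = 0.7521×1.58×0.834 = 0.991 mol·L⁻¹; Y_D = C_D/C_{A0} = 0.627.

0.627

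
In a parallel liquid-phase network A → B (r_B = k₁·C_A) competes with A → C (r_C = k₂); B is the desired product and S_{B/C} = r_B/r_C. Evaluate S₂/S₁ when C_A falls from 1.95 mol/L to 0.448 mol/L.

0.230

S_{B/C} = (k₁/k₂)·C_A, so S₂/S₁ = (C_{A,2}/C_{A,1}).
= 0.448/1.95 = 0.230.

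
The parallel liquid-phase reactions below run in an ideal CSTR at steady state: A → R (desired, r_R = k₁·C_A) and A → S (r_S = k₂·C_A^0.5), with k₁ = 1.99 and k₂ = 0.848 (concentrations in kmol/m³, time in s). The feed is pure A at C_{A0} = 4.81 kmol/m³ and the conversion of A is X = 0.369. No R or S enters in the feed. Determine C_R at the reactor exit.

1.43 kmol/m³

Exit C_A = C_{A0}(1−X) = 4.81×0.631 = 3.035 kmol/m³.
A CSTR operates uniformly at the exit composition, giving r_R = 6.040 and r_S = 1.477 (each k·C_A^n at C_A = 3.035).
Fraction of consumed A going to R: r_R/(r_R+r_S) = 0.8035.
C_R = 0.8035·C_{A0}·X = 0.8035×4.81×0.369 = 1.43 kmol/m³.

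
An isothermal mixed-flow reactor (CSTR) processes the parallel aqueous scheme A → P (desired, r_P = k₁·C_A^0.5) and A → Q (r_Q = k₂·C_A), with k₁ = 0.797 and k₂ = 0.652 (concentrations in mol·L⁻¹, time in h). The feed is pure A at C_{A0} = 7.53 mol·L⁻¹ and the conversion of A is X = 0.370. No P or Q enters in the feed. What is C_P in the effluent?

1.00 mol·L⁻¹

Exit C_A = C_{A0}(1−X) = 7.53×0.630 = 4.744 mol·L⁻¹.
In a CSTR the entire volume is at exit conditions, so r_P = 0.797×4.744^0.5 = 1.736 and r_Q = 0.652×4.744 = 3.093.
Fraction of consumed A going to P: r_P/(r_P+r_Q) = 0.3595.
C_P = 0.3595·C_{A0}·X = 0.3595×7.53×0.370 = 1.00 mol·L⁻¹.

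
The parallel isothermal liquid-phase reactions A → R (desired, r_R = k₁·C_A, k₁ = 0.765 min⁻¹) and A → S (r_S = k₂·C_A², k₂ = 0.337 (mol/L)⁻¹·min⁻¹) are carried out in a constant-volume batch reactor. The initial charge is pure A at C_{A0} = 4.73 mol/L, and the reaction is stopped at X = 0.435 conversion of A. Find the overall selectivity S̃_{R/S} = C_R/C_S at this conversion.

0.623

C_A = C_{A0}(1−X) = 2.672 mol/L.
Along a PFR/batch, dC_R/dC_A = −r_R/(r_R+r_S) = −k₁/(k₁+k₂·C_A).
Integrating from C_{A0} to C_A: C_R = (0.765/0.337)·ln[(0.765+0.337·4.73)/(0.765+0.337·2.67)] = 2.270·ln(2.359/1.666) = 0.7901 mol/L.
C_S = (C_{A0}−C_A)−C_R = 1.267 mol/L; S̃_{R/S} = 0.7901/1.267 = 0.623.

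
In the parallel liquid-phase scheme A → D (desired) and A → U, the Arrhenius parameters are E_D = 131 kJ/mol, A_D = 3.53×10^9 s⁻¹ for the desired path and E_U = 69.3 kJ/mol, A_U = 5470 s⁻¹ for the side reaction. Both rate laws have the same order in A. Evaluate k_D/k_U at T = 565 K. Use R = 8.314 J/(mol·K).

Since both paths have the same order in A, the concentration cancels and S_{D/U} = k_D/k_U = (A_D/A_U)·exp[(E_U−E_D)/(RT)].
(E_U−E_D)/(RT) = (69.3−131)×10³/(8.314×565) = -61700/4697 = -13.13.
k_D/k_U = (3.53×10^9/5470)·exp(-13.13) = 6.453×10^5 × 1.975×10^-6 = 1.27.
Since E_D > E_U, raising the temperature improves selectivity toward D.

1.27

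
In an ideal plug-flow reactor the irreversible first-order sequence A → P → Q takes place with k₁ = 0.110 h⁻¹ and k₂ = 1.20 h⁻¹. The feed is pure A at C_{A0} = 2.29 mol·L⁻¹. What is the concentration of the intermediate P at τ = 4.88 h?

0.134 mol·L⁻¹

Solving the coupled first-order balances gives C_P(τ) = [k₁/(k₂−k₁)]·C_{A0}·(e^(−k₁τ) − e^(−k₂τ)).
e^(−k₁τ) = e^(−0.110×4.88) = e^(−0.5368) = 0.5846; e^(−k₂τ) = e^(−5.856) = 0.002863.
C_P = 0.110×2.29/(1.20−0.110) × (0.5846−0.002863) = 0.2311×0.5818 = 0.1344 mol·L⁻¹.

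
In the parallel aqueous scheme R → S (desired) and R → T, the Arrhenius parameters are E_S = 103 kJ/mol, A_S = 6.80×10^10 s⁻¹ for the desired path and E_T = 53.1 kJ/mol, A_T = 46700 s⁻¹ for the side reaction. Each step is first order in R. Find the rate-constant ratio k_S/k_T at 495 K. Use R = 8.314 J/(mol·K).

7.89

With equal orders, S_{S/T} = k_S/k_T = (A_S/A_T)·exp[(E_T−E_S)/(RT)].
(E_T−E_S)/(RT) = (53.1−103)×10³/(8.314×495) = -49900/4115 = -12.13.
k_S/k_T = (6.80×10^10/46700)·exp(-12.13) = 1.456×10^6 × 5.422×10^-6 = 7.89.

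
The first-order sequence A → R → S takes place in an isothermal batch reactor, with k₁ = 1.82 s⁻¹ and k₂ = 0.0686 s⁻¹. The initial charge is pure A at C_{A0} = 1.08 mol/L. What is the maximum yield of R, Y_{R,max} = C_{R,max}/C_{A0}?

0.879

At the optimum, C_{R,max}/C_{A0} = (k₁/k₂)^[k₂/(k₂−k₁)].
= (1.82/0.0686)^(0.0686/(0.0686−1.82)) = (26.53)^(-0.03917) = 0.8795.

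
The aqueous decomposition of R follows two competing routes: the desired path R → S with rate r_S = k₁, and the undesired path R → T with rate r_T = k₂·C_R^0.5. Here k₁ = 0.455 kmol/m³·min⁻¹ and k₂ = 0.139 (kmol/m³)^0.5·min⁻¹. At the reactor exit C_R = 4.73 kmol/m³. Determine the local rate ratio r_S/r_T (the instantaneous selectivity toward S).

1.51

S_{S/T} = r_S/r_T = (k₁)/(k₂·C_R^0.5) = (k₁/k₂)·C_R^-0.5.
= (0.455) / (0.139×4.730^0.5) = 0.4550/0.3023 = 1.51.
The undesired path is higher order in R, so low C_R (CSTR or dilute feed) favours S.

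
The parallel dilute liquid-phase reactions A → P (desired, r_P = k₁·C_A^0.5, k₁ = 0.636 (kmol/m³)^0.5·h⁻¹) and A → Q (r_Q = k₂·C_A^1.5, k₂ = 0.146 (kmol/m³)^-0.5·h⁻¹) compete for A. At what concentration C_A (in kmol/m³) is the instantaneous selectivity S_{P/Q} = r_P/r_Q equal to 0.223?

S_{P/Q} = (k₁/k₂)·C_A⁻¹ ⇒ C_A = (S·k₂/k₁)^(-1).
= (0.223×0.146/0.636)^(-1) = (0.05119)^(-1) = 19.5 kmol/m³.

19.5 kmol/m³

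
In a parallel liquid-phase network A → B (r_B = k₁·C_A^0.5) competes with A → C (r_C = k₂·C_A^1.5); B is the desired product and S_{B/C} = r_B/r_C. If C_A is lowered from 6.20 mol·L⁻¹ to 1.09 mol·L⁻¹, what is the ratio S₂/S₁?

5.69

S_{B/C} = (k₁/k₂)·C_A⁻¹, so S₂/S₁ = (C_{A,2}/C_{A,1})⁻¹.
= 6.20/1.09 = 5.69.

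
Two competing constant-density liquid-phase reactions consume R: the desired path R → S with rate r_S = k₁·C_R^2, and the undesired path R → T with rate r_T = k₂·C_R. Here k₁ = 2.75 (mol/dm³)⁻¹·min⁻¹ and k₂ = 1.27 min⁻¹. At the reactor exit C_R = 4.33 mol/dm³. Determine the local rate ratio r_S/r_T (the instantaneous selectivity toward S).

9.38

S_{S/T} = r_S/r_T = (k₁·C_R^2)/(k₂·C_R) = (k₁/k₂)·C_R.
= (2.75×4.330^2) / (1.27×4.330) = 51.56/5.499 = 9.38.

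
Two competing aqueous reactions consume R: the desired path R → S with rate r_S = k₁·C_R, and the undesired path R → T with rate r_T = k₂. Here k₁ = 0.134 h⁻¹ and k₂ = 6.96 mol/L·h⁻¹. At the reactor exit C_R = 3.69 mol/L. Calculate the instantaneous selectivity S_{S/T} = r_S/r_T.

S_{S/T} = r_S/r_T = (k₁·C_R)/(k₂) = (k₁/k₂)·C_R.
= (0.134×3.690) / (6.96) = 0.4945/6.960 = 0.0710.
Since the desired path is higher order in R, keeping C_R high (PFR or concentrated feed) favours S.

0.0710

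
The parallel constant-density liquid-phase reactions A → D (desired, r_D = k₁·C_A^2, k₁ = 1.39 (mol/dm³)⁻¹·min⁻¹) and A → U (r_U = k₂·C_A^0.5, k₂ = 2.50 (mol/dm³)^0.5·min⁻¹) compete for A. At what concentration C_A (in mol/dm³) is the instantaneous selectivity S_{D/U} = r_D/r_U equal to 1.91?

2.28 mol/dm³

S_{D/U} = (k₁/k₂)·C_A^1.5 ⇒ C_A = (S·k₂/k₁)^(1/1.5).
= (1.91×2.50/1.39)^(0.6667) = (3.435)^(0.6667) = 2.28 mol/dm³.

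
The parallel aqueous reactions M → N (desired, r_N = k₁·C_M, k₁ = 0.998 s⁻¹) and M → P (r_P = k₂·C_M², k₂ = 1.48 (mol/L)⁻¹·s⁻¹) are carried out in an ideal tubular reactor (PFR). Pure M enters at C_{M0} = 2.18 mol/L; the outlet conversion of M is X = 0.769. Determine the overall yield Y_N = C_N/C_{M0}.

C_M = C_{M0}(1−X) = 0.5036 mol/L.
Along a PFR/batch, dC_N/dC_M = −r_N/(r_N+r_P) = −k₁/(k₁+k₂·C_M).
Integrating from C_{M0} to C_M: C_N = (0.998/1.48)·ln[(0.998+1.48·2.18)/(0.998+1.48·0.504)] = 0.6743·ln(4.224/1.743) = 0.5968 mol/L.
Y_N = C_N/C_{M0} = 0.5968/2.18 = 0.274.

0.274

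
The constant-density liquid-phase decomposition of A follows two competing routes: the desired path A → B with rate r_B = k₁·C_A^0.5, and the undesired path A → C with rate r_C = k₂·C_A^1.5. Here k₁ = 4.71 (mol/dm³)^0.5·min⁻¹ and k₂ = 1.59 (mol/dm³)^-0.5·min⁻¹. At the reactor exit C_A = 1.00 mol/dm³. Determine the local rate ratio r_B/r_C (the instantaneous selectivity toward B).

S_{B/C} = r_B/r_C = (k₁·C_A^0.5)/(k₂·C_A^1.5) = (k₁/k₂)·C_A⁻¹.
= (4.71×1.000^0.5) / (1.59×1.000^1.5) = 4.710/1.590 = 2.96.

2.96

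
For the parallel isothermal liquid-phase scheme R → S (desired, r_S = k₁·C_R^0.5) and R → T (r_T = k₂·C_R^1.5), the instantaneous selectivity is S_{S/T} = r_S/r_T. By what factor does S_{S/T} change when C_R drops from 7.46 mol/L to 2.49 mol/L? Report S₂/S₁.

S_{S/T} = (k₁/k₂)·C_R⁻¹, so S₂/S₁ = (C_{R,2}/C_{R,1})⁻¹.
= 7.46/2.49 = 3.00.

3.00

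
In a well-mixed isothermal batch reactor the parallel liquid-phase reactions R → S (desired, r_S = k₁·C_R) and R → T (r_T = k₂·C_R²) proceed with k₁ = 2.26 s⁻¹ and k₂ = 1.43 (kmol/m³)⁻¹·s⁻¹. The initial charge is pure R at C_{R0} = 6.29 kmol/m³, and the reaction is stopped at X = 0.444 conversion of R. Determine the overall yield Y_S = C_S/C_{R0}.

0.110

C_R = C_{R0}(1−X) = 3.497 kmol/m³.
Along a PFR/batch, dC_S/dC_R = −r_S/(r_S+r_T) = −k₁/(k₁+k₂·C_R).
Integrating from C_{R0} to C_R: C_S = (2.26/1.43)·ln[(2.26+1.43·6.29)/(2.26+1.43·3.50)] = 1.580·ln(11.25/7.261) = 0.6926 kmol/m³.
Y_S = C_S/C_{R0} = 0.6926/6.29 = 0.110.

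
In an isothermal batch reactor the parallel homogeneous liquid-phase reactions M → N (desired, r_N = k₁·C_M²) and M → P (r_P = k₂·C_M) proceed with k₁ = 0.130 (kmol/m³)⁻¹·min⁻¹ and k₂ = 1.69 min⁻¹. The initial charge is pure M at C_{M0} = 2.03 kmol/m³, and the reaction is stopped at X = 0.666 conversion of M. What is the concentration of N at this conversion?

C_M = C_{M0}(1−X) = 0.6780 kmol/m³.
Along a PFR/batch, dC_P/dC_M = −r_P/(r_N+r_P) = −k₂/(k₂+k₁·C_M).
Integrating from C_{M0} to C_M: C_P = (1.69/0.130)·ln[(1.69+0.130·2.03)/(1.69+0.130·0.678)] = 13.00·ln(1.954/1.778) = 1.225 kmol/m³.
Then C_N = (C_{M0}−C_M) − C_P = 1.352 − 1.225 = 0.1266 kmol/m³.

0.127 kmol/m³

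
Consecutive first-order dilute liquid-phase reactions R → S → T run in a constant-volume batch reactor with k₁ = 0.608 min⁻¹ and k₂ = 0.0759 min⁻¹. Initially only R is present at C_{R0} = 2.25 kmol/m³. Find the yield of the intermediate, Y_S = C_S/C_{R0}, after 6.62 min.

0.671

For first-order series with pure R initially, C_S(t) = k₁C_{R0}/(k₂−k₁)·(e^(−k₁t) − e^(−k₂t)).
e^(−k₁t) = e^(−0.608×6.62) = e^(−4.025) = 0.01786; e^(−k₂t) = e^(−0.5025) = 0.6050.
C_S = 0.608×2.25/(0.0759−0.608) × (0.01786−0.6050) = (-2.571)×(-0.5872) = 1.510 kmol/m³.
Y_S = C_S/C_{R0} = 1.510/2.25 = 0.671.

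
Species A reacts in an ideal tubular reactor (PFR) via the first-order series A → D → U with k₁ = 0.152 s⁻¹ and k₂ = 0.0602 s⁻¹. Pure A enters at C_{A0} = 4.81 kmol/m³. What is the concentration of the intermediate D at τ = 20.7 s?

Solving the coupled first-order balances gives C_D(τ) = [k₁/(k₂−k₁)]·C_{A0}·(e^(−k₁τ) − e^(−k₂τ)).
e^(−k₁τ) = e^(−0.152×20.7) = e^(−3.146) = 0.04301; e^(−k₂τ) = e^(−1.246) = 0.2876.
C_D = 0.152×4.81/(0.0602−0.152) × (0.04301−0.2876) = (-7.964)×(-0.2446) = 1.948 kmol/m³.

1.95 kmol/m³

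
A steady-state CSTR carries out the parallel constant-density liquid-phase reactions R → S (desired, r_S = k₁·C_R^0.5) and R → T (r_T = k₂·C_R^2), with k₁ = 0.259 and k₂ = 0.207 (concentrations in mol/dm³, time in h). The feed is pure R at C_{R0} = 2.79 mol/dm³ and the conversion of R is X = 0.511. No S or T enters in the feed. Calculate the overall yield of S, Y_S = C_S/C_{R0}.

Exit C_R = C_{R0}(1−X) = 2.79×0.489 = 1.364 mol/dm³.
Rates in a CSTR are evaluated at the outlet concentration: r_S = 0.259×1.364^0.5 = 0.3025, r_T = 0.207×1.364^2 = 0.3853.
Fraction of consumed R going to S: r_S/(r_S+r_T) = 0.4398.
C_S = 0.4398·C_{R0}·X = 0.4398×2.79×0.511 = 0.627 mol/dm³; Y_S = C_S/C_{R0} = 0.225.

0.225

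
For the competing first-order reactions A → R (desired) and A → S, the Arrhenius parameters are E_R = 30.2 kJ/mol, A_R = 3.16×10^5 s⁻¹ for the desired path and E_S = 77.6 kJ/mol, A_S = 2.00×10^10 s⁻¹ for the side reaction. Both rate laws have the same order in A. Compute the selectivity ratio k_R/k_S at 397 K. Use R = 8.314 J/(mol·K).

With equal orders, S_{R/S} = k_R/k_S = (A_R/A_S)·exp[(E_S−E_R)/(RT)].
(E_S−E_R)/(RT) = (77.6−30.2)×10³/(8.314×397) = 47400/3301 = 14.36.
k_R/k_S = (3.16×10^5/2.00×10^10)·exp(14.36) = 1.580×10^-5 × 1.725×10^6 = 27.3.

27.3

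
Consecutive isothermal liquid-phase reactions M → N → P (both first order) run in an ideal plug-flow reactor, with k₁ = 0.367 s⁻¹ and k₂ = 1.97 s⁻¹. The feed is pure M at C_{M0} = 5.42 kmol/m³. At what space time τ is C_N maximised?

For first-order series the maximum of C_N occurs at τ_opt = ln(k₂/k₁)/(k₂−k₁).
= ln(1.97/0.367)/(1.97−0.367) = ln(5.368)/1.603 = 1.680/1.603 = 1.05 s.

1.05 s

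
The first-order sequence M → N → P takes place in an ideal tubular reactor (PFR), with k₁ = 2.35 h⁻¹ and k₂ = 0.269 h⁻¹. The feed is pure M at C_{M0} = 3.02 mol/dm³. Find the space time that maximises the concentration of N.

1.04 h

The intermediate peaks when r₁ = r₂, i.e. k₁e^(−k₁τ) = k₂e^(−k₂τ), giving τ_opt = ln(k₂/k₁)/(k₂−k₁).
= ln(0.269/2.35)/(0.269−2.35) = ln(0.1145)/-2.081 = -2.167/-2.081 = 1.04 h.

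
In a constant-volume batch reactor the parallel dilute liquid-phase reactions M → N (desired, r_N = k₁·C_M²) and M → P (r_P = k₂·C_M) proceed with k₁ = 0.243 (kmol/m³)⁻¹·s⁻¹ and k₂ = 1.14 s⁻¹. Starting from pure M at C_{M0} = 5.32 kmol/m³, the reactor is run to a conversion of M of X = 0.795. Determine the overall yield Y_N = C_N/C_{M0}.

C_M = C_{M0}(1−X) = 1.091 kmol/m³.
Along a PFR/batch, dC_P/dC_M = −r_P/(r_N+r_P) = −k₂/(k₂+k₁·C_M).
Integrating from C_{M0} to C_M: C_P = (1.14/0.243)·ln[(1.14+0.243·5.32)/(1.14+0.243·1.09)] = 4.691·ln(2.433/1.405) = 2.575 kmol/m³.
Then C_N = (C_{M0}−C_M) − C_P = 4.229 − 2.575 = 1.654 kmol/m³.
Y_N = C_N/C_{M0} = 1.654/5.32 = 0.311.

0.311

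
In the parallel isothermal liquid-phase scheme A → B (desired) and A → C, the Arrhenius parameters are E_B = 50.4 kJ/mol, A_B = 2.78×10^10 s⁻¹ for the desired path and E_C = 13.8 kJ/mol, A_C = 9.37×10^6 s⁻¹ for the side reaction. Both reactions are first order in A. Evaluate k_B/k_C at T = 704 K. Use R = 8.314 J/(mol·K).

Since both paths have the same order in A, the concentration cancels and S_{B/C} = k_B/k_C = (A_B/A_C)·exp[(E_C−E_B)/(RT)].
(E_C−E_B)/(RT) = (13.8−50.4)×10³/(8.314×704) = -36600/5853 = -6.253.
k_B/k_C = (2.78×10^10/9.37×10^6)·exp(-6.253) = 2967 × 0.001924 = 5.71.

5.71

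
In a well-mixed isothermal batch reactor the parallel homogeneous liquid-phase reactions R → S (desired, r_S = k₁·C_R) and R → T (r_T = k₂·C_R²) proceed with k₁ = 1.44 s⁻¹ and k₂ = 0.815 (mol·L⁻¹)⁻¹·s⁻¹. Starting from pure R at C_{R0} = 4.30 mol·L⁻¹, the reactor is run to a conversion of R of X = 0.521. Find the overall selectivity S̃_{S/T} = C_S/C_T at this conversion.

C_R = C_{R0}(1−X) = 2.060 mol·L⁻¹.
Along a PFR/batch, dC_S/dC_R = −r_S/(r_S+r_T) = −k₁/(k₁+k₂·C_R).
Integrating from C_{R0} to C_R: C_S = (1.44/0.815)·ln[(1.44+0.815·4.30)/(1.44+0.815·2.06)] = 1.767·ln(4.944/3.119) = 0.8143 mol·L⁻¹.
C_T = (C_{R0}−C_R)−C_S = 1.426 mol·L⁻¹; S̃_{S/T} = 0.8143/1.426 = 0.571.

0.571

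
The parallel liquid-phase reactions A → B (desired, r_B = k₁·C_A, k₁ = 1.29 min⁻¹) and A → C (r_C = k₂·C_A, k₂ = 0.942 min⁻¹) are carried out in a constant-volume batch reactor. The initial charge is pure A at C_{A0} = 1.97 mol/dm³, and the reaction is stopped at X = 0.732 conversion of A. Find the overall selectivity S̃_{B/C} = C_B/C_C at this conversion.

C_A = C_{A0}(1−X) = 0.5280 mol/dm³.
Both paths are first order in A, so the instantaneous fraction to B is constant: dC_B/d(−C_A) = k₁/(k₁+k₂) = 0.5780.
C_B = 0.5780·(C_{A0}−C_A) = 0.5780×1.442 = 0.833 mol/dm³.
C_C = (C_{A0}−C_A)−C_B = 0.6086 mol/dm³; S̃_{B/C} = 0.8334/0.6086 = 1.37.

1.37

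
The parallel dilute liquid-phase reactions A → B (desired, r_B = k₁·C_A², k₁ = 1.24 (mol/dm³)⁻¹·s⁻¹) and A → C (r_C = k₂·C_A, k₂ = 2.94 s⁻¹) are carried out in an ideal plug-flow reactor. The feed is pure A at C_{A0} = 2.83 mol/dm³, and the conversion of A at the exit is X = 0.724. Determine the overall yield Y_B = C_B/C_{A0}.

C_A = C_{A0}(1−X) = 0.7811 mol/dm³.
Along a PFR/batch, dC_C/dC_A = −r_C/(r_B+r_C) = −k₂/(k₂+k₁·C_A).
Integrating from C_{A0} to C_A: C_C = (2.94/1.24)·ln[(2.94+1.24·2.83)/(2.94+1.24·0.781)] = 2.371·ln(6.449/3.909) = 1.187 mol/dm³.
Then C_B = (C_{A0}−C_A) − C_C = 2.049 − 1.187 = 0.8616 mol/dm³.
Y_B = C_B/C_{A0} = 0.8616/2.83 = 0.304.

0.304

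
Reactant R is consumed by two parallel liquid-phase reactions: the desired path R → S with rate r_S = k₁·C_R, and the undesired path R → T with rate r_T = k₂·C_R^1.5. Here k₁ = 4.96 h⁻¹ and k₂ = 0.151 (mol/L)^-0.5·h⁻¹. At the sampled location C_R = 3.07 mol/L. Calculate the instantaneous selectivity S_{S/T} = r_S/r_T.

S_{S/T} = r_S/r_T = (k₁·C_R)/(k₂·C_R^1.5) = (k₁/k₂)·C_R^-0.5.
= (4.96×3.070) / (0.151×3.070^1.5) = 15.23/0.8122 = 18.7.
The undesired path is higher order in R, so low C_R (CSTR or dilute feed) favours S.

18.7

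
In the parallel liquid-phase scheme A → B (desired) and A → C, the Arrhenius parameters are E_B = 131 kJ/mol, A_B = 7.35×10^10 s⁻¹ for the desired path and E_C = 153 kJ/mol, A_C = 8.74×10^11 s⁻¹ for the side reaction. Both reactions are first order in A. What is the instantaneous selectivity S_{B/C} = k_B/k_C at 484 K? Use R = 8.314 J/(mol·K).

k_B/k_C = (A_B/A_C)·exp[−(E_B−E_C)/(RT)] = (A_B/A_C)·exp[(E_C−E_B)/(RT)].
(E_C−E_B)/(RT) = (153−131)×10³/(8.314×484) = 22000/4024 = 5.467.
k_B/k_C = (7.35×10^10/8.74×10^11)·exp(5.467) = 0.08410 × 236.8 = 19.9.
Since E_B < E_C, lowering the temperature improves selectivity toward B.

19.9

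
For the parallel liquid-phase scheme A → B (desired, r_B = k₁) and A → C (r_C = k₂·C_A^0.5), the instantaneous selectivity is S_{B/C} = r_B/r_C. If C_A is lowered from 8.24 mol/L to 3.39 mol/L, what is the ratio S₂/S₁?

S_{B/C} = (k₁/k₂)·C_A^-0.5, so S₂/S₁ = (C_{A,2}/C_{A,1})^-0.5.
= (3.39/8.24)^(-0.5) = (0.4114)^(-0.5) = 1.56.

1.56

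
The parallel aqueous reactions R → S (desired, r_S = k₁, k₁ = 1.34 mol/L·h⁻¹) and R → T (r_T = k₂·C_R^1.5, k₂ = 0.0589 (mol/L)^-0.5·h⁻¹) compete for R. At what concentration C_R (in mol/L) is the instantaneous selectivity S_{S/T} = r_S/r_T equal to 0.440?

13.9 mol/L

S_{S/T} = (k₁/k₂)·C_R^-1.5 ⇒ C_R = (S·k₂/k₁)^(1/(-1.5)).
= (0.440×0.0589/1.34)^(-0.6667) = (0.01934)^(-0.6667) = 13.9 mol/L.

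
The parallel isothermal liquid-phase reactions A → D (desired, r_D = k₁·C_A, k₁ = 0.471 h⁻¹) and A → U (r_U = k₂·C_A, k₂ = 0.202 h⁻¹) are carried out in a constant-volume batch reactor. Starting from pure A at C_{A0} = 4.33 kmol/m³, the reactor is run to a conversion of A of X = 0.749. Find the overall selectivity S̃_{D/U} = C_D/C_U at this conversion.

C_A = C_{A0}(1−X) = 1.087 kmol/m³.
Both paths are first order in A, so the instantaneous fraction to D is constant: dC_D/d(−C_A) = k₁/(k₁+k₂) = 0.6999.
C_D = 0.6999·(C_{A0}−C_A) = 0.6999×3.243 = 2.27 kmol/m³.
C_U = (C_{A0}−C_A)−C_D = 0.9734 kmol/m³; S̃_{D/U} = 2.270/0.9734 = 2.33.

2.33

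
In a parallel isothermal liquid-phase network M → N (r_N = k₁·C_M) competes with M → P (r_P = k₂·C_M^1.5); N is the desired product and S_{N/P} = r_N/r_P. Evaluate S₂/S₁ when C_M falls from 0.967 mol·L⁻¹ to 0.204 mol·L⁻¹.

2.18

S_{N/P} = (k₁/k₂)·C_M^-0.5, so S₂/S₁ = (C_{M,2}/C_{M,1})^-0.5.
= (0.204/0.967)^(-0.5) = (0.2110)^(-0.5) = 2.18.
Selectivity toward N rises as C_M falls — low-concentration operation is favoured.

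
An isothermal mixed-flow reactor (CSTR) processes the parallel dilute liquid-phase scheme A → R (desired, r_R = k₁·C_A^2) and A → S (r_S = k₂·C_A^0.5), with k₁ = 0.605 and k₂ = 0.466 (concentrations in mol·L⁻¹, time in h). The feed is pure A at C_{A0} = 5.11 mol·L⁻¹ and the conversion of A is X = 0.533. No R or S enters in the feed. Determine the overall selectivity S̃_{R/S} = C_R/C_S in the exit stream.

Exit C_A = C_{A0}(1−X) = 5.11×0.467 = 2.386 mol·L⁻¹.
A CSTR operates uniformly at the exit composition, giving r_R = 3.445 and r_S = 0.7199 (each k·C_A^n at C_A = 2.386).
Overall selectivity = C_R/C_S = r_Rτ/(r_Sτ) = r_R/r_S = 4.79.

4.79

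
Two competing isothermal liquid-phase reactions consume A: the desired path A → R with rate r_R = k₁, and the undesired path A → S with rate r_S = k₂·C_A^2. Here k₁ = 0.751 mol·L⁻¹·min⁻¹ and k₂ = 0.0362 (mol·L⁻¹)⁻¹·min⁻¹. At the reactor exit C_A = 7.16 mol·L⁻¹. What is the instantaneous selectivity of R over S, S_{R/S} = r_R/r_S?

0.405

S_{R/S} = r_R/r_S = (k₁)/(k₂·C_A^2) = (k₁/k₂)·C_A^-2.
= (0.751) / (0.0362×7.160^2) = 0.7510/1.856 = 0.405.
The undesired path is higher order in A, so low C_A (CSTR or dilute feed) favours R.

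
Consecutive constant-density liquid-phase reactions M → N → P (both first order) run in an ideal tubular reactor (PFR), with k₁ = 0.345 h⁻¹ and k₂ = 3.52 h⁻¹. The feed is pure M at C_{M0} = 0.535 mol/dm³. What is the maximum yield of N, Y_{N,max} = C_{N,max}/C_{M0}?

0.0761

At the optimum, C_{N,max}/C_{M0} = (k₁/k₂)^[k₂/(k₂−k₁)].
= (0.345/3.52)^(3.52/(3.52−0.345)) = (0.09801)^(1.109) = 0.07615.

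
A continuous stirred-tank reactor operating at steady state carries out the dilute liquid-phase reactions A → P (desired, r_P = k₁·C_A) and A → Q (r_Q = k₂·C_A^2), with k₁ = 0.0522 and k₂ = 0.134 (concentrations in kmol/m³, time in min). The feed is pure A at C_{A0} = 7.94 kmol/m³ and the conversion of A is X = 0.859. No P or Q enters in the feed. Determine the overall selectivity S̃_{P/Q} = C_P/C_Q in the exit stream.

Exit C_A = C_{A0}(1−X) = 7.94×0.141 = 1.120 kmol/m³.
Rates in a CSTR are evaluated at the outlet concentration: r_P = 0.0522×1.120 = 0.05844, r_Q = 0.134×1.120^2 = 0.1680.
Overall selectivity = C_P/C_Q = r_Pτ/(r_Qτ) = r_P/r_Q = 0.348.

0.348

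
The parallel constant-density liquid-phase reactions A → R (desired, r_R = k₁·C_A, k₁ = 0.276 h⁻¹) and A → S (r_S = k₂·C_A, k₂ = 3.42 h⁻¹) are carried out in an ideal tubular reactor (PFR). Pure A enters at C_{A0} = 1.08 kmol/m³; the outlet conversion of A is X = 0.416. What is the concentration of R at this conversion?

C_A = C_{A0}(1−X) = 0.6307 kmol/m³.
Both paths are first order in A, so the instantaneous fraction to R is constant: dC_R/d(−C_A) = k₁/(k₁+k₂) = 0.07468.
C_R = 0.07468·(C_{A0}−C_A) = 0.07468×0.4493 = 0.0336 kmol/m³.

0.0336 kmol/m³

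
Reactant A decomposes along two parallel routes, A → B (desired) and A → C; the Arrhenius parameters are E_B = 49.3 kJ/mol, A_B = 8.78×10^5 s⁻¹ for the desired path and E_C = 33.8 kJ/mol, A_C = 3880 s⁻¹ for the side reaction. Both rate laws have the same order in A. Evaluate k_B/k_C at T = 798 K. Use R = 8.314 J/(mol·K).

21.9

Since both paths have the same order in A, the concentration cancels and S_{B/C} = k_B/k_C = (A_B/A_C)·exp[(E_C−E_B)/(RT)].
(E_C−E_B)/(RT) = (33.8−49.3)×10³/(8.314×798) = -15500/6635 = -2.336.
k_B/k_C = (8.78×10^5/3880)·exp(-2.336) = 226.3 × 0.09669 = 21.9.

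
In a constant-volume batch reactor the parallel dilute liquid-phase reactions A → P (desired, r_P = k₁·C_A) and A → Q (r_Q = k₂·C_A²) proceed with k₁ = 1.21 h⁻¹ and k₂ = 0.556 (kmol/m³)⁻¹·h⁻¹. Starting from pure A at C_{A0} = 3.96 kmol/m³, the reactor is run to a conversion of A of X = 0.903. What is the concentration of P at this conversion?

C_A = C_{A0}(1−X) = 0.3841 kmol/m³.
Along a PFR/batch, dC_P/dC_A = −r_P/(r_P+r_Q) = −k₁/(k₁+k₂·C_A).
Integrating from C_{A0} to C_A: C_P = (1.21/0.556)·ln[(1.21+0.556·3.96)/(1.21+0.556·0.384)] = 2.176·ln(3.412/1.424) = 1.902 kmol/m³.

1.90 kmol/m³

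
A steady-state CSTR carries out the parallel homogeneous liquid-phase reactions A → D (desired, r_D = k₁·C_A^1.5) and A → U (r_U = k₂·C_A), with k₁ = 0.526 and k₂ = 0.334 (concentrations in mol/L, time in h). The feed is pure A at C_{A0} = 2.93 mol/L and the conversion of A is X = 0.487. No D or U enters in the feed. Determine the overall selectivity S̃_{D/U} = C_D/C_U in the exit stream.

Exit C_A = C_{A0}(1−X) = 2.93×0.513 = 1.503 mol/L.
A CSTR operates uniformly at the exit composition, giving r_D = 0.9693 and r_U = 0.5020 (each k·C_A^n at C_A = 1.503).
Overall selectivity = C_D/C_U = r_Dτ/(r_Uτ) = r_D/r_U = 1.93.

1.93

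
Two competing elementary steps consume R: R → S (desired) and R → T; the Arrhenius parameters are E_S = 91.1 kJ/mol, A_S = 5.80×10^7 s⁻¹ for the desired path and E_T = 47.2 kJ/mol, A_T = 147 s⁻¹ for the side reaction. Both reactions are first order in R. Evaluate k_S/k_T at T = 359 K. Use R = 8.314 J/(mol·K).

0.162

k_S/k_T = (A_S/A_T)·exp[−(E_S−E_T)/(RT)] = (A_S/A_T)·exp[(E_T−E_S)/(RT)].
(E_T−E_S)/(RT) = (47.2−91.1)×10³/(8.314×359) = -43900/2985 = -14.71.
k_S/k_T = (5.80×10^7/147)·exp(-14.71) = 3.946×10^5 × 4.095×10^-7 = 0.162.
Since E_S > E_T, raising the temperature improves selectivity toward S.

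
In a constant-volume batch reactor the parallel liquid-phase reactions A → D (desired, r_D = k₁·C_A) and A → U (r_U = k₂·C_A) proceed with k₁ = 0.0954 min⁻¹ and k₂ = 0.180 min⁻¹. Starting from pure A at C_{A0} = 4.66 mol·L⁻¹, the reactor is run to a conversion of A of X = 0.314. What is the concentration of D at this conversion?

C_A = C_{A0}(1−X) = 3.197 mol·L⁻¹.
Both paths are first order in A, so the instantaneous fraction to D is constant: dC_D/d(−C_A) = k₁/(k₁+k₂) = 0.3464.
C_D = 0.3464·(C_{A0}−C_A) = 0.3464×1.463 = 0.507 mol·L⁻¹.

0.507 mol·L⁻¹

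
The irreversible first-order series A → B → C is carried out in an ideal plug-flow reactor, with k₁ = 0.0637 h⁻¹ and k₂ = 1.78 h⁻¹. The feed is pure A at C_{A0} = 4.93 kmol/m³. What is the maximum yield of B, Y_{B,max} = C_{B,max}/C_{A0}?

At the optimum, C_{B,max}/C_{A0} = (k₁/k₂)^[k₂/(k₂−k₁)].
= (0.0637/1.78)^(1.78/(1.78−0.0637)) = (0.03579)^(1.037) = 0.03163.

0.0316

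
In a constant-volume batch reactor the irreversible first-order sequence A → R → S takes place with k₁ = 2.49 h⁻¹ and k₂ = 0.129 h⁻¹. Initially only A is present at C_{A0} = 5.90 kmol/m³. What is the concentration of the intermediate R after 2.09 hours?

Solving the coupled first-order balances gives C_R(t) = [k₁/(k₂−k₁)]·C_{A0}·(e^(−k₁t) − e^(−k₂t)).
e^(−k₁t) = e^(−2.49×2.09) = e^(−5.204) = 0.005494; e^(−k₂t) = e^(−0.2696) = 0.7637.
C_R = 2.49×5.90/(0.129−2.49) × (0.005494−0.7637) = (-6.222)×(-0.7582) = 4.718 kmol/m³.

4.72 kmol/m³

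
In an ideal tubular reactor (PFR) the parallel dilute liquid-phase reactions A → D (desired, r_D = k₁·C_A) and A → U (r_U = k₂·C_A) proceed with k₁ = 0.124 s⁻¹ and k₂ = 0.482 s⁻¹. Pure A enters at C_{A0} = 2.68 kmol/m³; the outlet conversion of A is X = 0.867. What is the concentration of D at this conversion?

C_A = C_{A0}(1−X) = 0.3564 kmol/m³.
Both paths are first order in A, so the instantaneous fraction to D is constant: dC_D/d(−C_A) = k₁/(k₁+k₂) = 0.2046.
C_D = 0.2046·(C_{A0}−C_A) = 0.2046×2.324 = 0.475 kmol/m³.

0.475 kmol/m³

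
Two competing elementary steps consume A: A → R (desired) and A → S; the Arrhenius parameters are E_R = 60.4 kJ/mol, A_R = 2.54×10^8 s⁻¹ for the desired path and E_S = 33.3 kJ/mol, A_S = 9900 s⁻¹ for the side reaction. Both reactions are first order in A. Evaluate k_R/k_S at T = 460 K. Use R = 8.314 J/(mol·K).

Since both paths have the same order in A, the concentration cancels and S_{R/S} = k_R/k_S = (A_R/A_S)·exp[(E_S−E_R)/(RT)].
(E_S−E_R)/(RT) = (33.3−60.4)×10³/(8.314×460) = -27100/3824 = -7.086.
k_R/k_S = (2.54×10^8/9900)·exp(-7.086) = 25657 × 8.367×10^-4 = 21.5.
Since E_R > E_S, raising the temperature improves selectivity toward R.

21.5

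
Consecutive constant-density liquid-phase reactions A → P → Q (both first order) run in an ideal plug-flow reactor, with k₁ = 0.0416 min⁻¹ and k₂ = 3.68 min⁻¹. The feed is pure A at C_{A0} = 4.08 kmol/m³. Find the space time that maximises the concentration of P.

Setting dC_P/dτ = 0 gives τ_opt = ln(k₂/k₁)/(k₂−k₁).
= ln(3.68/0.0416)/(3.68−0.0416) = ln(88.46)/3.638 = 4.483/3.638 = 1.23 min.

1.23 min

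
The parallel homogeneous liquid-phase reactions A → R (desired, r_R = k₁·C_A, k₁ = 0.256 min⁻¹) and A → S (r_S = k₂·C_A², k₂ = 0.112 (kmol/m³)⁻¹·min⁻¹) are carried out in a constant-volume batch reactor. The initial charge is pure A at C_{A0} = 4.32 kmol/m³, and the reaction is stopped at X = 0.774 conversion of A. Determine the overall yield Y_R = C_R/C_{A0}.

0.373

C_A = C_{A0}(1−X) = 0.9763 kmol/m³.
Along a PFR/batch, dC_R/dC_A = −r_R/(r_R+r_S) = −k₁/(k₁+k₂·C_A).
Integrating from C_{A0} to C_A: C_R = (0.256/0.112)·ln[(0.256+0.112·4.32)/(0.256+0.112·0.976)] = 2.286·ln(0.7398/0.3653) = 1.613 kmol/m³.
Y_R = C_R/C_{A0} = 1.613/4.32 = 0.373.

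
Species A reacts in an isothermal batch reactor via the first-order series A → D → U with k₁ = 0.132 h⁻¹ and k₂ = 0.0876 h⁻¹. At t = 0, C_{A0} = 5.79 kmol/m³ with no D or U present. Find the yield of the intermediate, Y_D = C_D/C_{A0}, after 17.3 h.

Solving the coupled first-order balances gives C_D(t) = [k₁/(k₂−k₁)]·C_{A0}·(e^(−k₁t) − e^(−k₂t)).
e^(−k₁t) = e^(−0.132×17.3) = e^(−2.284) = 0.1019; e^(−k₂t) = e^(−1.515) = 0.2197.
C_D = 0.132×5.79/(0.0876−0.132) × (0.1019−0.2197) = (-17.21)×(-0.1178) = 2.028 kmol/m³.
Y_D = C_D/C_{A0} = 2.028/5.79 = 0.350.

0.350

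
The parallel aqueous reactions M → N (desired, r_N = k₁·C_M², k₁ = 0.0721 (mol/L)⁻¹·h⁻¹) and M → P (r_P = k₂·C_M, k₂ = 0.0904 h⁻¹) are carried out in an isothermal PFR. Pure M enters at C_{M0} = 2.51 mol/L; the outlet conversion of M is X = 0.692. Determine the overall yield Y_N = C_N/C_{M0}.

C_M = C_{M0}(1−X) = 0.7731 mol/L.
Along a PFR/batch, dC_P/dC_M = −r_P/(r_N+r_P) = −k₂/(k₂+k₁·C_M).
Integrating from C_{M0} to C_M: C_P = (0.0904/0.0721)·ln[(0.0904+0.0721·2.51)/(0.0904+0.0721·0.773)] = 1.254·ln(0.2714/0.1461) = 0.7760 mol/L.
Then C_N = (C_{M0}−C_M) − C_P = 1.737 − 0.7760 = 0.9609 mol/L.
Y_N = C_N/C_{M0} = 0.9609/2.51 = 0.383.

0.383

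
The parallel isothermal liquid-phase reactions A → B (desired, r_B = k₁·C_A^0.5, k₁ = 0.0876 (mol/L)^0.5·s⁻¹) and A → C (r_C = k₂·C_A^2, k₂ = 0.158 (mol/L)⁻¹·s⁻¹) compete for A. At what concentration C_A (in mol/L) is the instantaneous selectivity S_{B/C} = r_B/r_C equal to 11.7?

0.131 mol/L

S_{B/C} = (k₁/k₂)·C_A^-1.5 ⇒ C_A = (S·k₂/k₁)^(1/(-1.5)).
= (11.7×0.158/0.0876)^(-0.6667) = (21.10)^(-0.6667) = 0.131 mol/L.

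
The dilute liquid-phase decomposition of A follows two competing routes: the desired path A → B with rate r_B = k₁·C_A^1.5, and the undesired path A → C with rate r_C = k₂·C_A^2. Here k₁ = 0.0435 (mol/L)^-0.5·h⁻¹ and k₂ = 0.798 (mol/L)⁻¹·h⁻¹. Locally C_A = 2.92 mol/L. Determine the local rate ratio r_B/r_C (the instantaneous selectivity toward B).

S_{B/C} = r_B/r_C = (k₁·C_A^1.5)/(k₂·C_A^2) = (k₁/k₂)·C_A^-0.5.
= (0.0435×2.920^1.5) / (0.798×2.920^2) = 0.2171/6.804 = 0.0319.
The undesired path is higher order in A, so low C_A (CSTR or dilute feed) favours B.

0.0319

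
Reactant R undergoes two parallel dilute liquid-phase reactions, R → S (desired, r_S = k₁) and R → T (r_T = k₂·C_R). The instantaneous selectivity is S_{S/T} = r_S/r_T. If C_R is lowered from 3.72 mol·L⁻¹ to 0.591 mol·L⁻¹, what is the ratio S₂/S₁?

6.29

S_{S/T} = (k₁/k₂)·C_R⁻¹, so S₂/S₁ = (C_{R,2}/C_{R,1})⁻¹.
= 3.72/0.591 = 6.29.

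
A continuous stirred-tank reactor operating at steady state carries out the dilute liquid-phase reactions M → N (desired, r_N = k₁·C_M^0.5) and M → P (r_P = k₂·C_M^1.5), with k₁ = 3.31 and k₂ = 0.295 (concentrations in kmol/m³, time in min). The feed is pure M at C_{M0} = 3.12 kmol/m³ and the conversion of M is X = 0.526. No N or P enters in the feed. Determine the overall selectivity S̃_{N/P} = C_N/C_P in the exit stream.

Exit C_M = C_{M0}(1−X) = 3.12×0.474 = 1.479 kmol/m³.
In a CSTR the entire volume is at exit conditions, so r_N = 3.31×1.479^0.5 = 4.025 and r_P = 0.295×1.479^1.5 = 0.5305.
Overall selectivity = C_N/C_P = r_Nτ/(r_Pτ) = r_N/r_P = 7.59.

7.59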